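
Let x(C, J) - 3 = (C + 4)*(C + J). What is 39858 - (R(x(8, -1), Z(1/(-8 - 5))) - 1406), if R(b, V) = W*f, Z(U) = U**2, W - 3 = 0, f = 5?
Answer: 41249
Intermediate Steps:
W = 3 (W = 3 + 0 = 3)
x(C, J) = 3 + (4 + C)*(C + J) (x(C, J) = 3 + (C + 4)*(C + J) = 3 + (4 + C)*(C + J))
R(b, V) = 15 (R(b, V) = 3*5 = 15)
39858 - (R(x(8, -1), Z(1/(-8 - 5))) - 1406) = 39858 - (15 - 1406) = 39858 - 1*(-1391) = 39858 + 1391 = 41249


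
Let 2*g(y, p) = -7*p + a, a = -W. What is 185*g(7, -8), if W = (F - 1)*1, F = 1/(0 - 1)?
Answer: 5365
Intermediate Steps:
F = -1 (F = 1/(-1) = -1)
W = -2 (W = (-1 - 1)*1 = -2*1 = -2)
a = 2 (a = -1*(-2) = 2)
g(y, p) = 1 - 7*p/2 (g(y, p) = (-7*p + 2)/2 = (2 - 7*p)/2 = 1 - 7*p/2)
185*g(7, -8) = 185*(1 - 7/2*(-8)) = 185*(1 + 28) = 185*29 = 5365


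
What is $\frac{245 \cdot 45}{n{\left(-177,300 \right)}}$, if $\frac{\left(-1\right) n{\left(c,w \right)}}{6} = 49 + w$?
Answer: $- \frac{3675}{698} \approx -5.265$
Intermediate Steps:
$n{\left(c,w \right)} = -294 - 6 w$ ($n{\left(c,w \right)} = - 6 \left(49 + w\right) = -294 - 6 w$)
$\frac{245 \cdot 45}{n{\left(-177,300 \right)}} = \frac{245 \cdot 45}{-294 - 1800} = \frac{11025}{-294 - 1800} = \frac{11025}{-2094} = 11025 \left(- \frac{1}{2094}\right) = - \frac{3675}{698}$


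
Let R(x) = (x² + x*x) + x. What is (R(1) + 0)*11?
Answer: 33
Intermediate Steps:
R(x) = x + 2*x² (R(x) = (x² + x²) + x = 2*x² + x = x + 2*x²)
(R(1) + 0)*11 = (1*(1 + 2*1) + 0)*11 = (1*(1 + 2) + 0)*11 = (1*3 + 0)*11 = (3 + 0)*11 = 3*11 = 33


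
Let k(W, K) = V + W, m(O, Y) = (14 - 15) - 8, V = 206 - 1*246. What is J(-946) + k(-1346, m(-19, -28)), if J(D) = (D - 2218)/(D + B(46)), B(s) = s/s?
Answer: -186658/135 ≈ -1382.7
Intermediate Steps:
V = -40 (V = 206 - 246 = -40)
B(s) = 1
m(O, Y) = -9 (m(O, Y) = -1 - 8 = -9)
J(D) = (-2218 + D)/(1 + D) (J(D) = (D - 2218)/(D + 1) = (-2218 + D)/(1 + D))
k(W, K) = -40 + W
J(-946) + k(-1346, m(-19, -28)) = (-2218 - 946)/(1 - 946) + (-40 - 1346) = -3164/(-945) - 1386 = -1/945*(-3164) - 1386 = 452/135 - 1386 = -186658/135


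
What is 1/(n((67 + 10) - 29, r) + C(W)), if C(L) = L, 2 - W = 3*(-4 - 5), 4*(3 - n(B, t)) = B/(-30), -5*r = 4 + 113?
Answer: 5/162 ≈ 0.030864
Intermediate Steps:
r = -117/5 (r = -(4 + 113)/5 = -⅕*117 = -117/5 ≈ -23.400)
n(B, t) = 3 + B/120 (n(B, t) = 3 - B/(4*(-30)) = 3 - B*(-1)/(4*30) = 3 - (-1)*B/120 = 3 + B/120)
W = 29 (W = 2 - 3*(-4 - 5) = 2 - 3*(-9) = 2 - 1*(-27) = 2 + 27 = 29)
1/(n((67 + 10) - 29, r) + C(W)) = 1/((3 + ((67 + 10) - 29)/120) + 29) = 1/((3 + (77 - 29)/120) + 29) = 1/((3 + (1/120)*48) + 29) = 1/((3 + ⅖) + 29) = 1/(17/5 + 29) = 1/(162/5) = 5/162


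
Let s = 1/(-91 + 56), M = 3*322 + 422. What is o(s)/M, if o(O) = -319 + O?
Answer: -5583/24290 ≈ -0.22985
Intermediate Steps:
M = 1388 (M = 966 + 422 = 1388)
s = -1/35 (s = 1/(-35) = -1/35 ≈ -0.028571)
o(s)/M = (-319 - 1/35)/1388 = -11166/35*1/1388 = -5583/24290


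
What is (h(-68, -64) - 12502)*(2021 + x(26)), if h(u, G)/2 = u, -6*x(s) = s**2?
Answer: -72352550/3 ≈ -2.4118e+7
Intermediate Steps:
x(s) = -s**2/6
h(u, G) = 2*u
(h(-68, -64) - 12502)*(2021 + x(26)) = (2*(-68) - 12502)*(2021 - 1/6*26**2) = (-136 - 12502)*(2021 - 1/6*676) = -12638*(2021 - 338/3) = -12638*5725/3 = -72352550/3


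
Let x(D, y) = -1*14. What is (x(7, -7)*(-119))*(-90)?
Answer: -149940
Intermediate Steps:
x(D, y) = -14
(x(7, -7)*(-119))*(-90) = -14*(-119)*(-90) = 1666*(-90) = -149940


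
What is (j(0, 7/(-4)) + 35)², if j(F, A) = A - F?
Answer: 17689/16 ≈ 1105.6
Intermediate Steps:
(j(0, 7/(-4)) + 35)² = ((7/(-4) - 1*0) + 35)² = ((7*(-¼) + 0) + 35)² = ((-7/4 + 0) + 35)² = (-7/4 + 35)² = (133/4)² = 17689/16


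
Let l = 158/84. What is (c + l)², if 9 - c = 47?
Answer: 2301289/1764 ≈ 1304.6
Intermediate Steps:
c = -38 (c = 9 - 1*47 = 9 - 47 = -38)
l = 79/42 (l = 158*(1/84) = 79/42 ≈ 1.8810)
(c + l)² = (-38 + 79/42)² = (-1517/42)² = 2301289/1764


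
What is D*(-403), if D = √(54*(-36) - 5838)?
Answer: -403*I*√7782 ≈ -35551.0*I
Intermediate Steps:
D = I*√7782 (D = √(-1944 - 5838) = √(-7782) = I*√7782 ≈ 88.216*I)
D*(-403) = (I*√7782)*(-403) = -403*I*√7782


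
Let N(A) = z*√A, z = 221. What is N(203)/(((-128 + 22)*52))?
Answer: -17*√203/424 ≈ -0.57126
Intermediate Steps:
N(A) = 221*√A
N(203)/(((-128 + 22)*52)) = (221*√203)/(((-128 + 22)*52)) = (221*√203)/((-106*52)) = (221*√203)/(-5512) = (221*√203)*(-1/5512) = -17*√203/424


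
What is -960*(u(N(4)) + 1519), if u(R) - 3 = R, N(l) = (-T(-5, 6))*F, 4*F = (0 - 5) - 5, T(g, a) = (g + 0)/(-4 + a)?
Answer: -1455120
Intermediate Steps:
T(g, a) = g/(-4 + a)
F = -5/2 (F = ((0 - 5) - 5)/4 = (-5 - 5)/4 = (1/4)*(-10) = -5/2 ≈ -2.5000)
N(l) = -25/4 (N(l) = -(-5)/(-4 + 6)*(-5/2) = -(-5)/2*(-5/2) = -1*(-5/2)*(-5/2) = (5/2)*(-5/2) = -25/4)
u(R) = 3 + R
-960*(u(N(4)) + 1519) = -960*((3 - 25/4) + 1519) = -960*(-13/4 + 1519) = -960*6063/4 = -1455120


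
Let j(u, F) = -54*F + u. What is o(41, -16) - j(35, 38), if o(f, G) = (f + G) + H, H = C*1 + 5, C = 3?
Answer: 2050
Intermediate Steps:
j(u, F) = u - 54*F
H = 8 (H = 3*1 + 5 = 3 + 5 = 8)
o(f, G) = 8 + G + f (o(f, G) = (f + G) + 8 = (G + f) + 8 = 8 + G + f)
o(41, -16) - j(35, 38) = (8 - 16 + 41) - (35 - 54*38) = 33 - (35 - 2052) = 33 - 1*(-2017) = 33 + 2017 = 2050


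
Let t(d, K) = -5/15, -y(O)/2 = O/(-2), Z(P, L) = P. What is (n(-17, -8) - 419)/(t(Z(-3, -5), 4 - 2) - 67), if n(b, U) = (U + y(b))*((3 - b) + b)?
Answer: 741/101 ≈ 7.3366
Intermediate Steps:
y(O) = O (y(O) = -2*O/(-2) = -2*O*(-1)/2 = -(-1)*O = O)
t(d, K) = -⅓ (t(d, K) = -5*1/15 = -⅓)
n(b, U) = 3*U + 3*b (n(b, U) = (U + b)*((3 - b) + b) = (U + b)*3 = 3*U + 3*b)
(n(-17, -8) - 419)/(t(Z(-3, -5), 4 - 2) - 67) = ((3*(-8) + 3*(-17)) - 419)/(-⅓ - 67) = ((-24 - 51) - 419)/(-202/3) = (-75 - 419)*(-3/202) = -494*(-3/202) = 741/101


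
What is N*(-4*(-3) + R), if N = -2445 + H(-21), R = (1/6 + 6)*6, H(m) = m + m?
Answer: -121863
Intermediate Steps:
H(m) = 2*m
R = 37 (R = (⅙ + 6)*6 = (37/6)*6 = 37)
N = -2487 (N = -2445 + 2*(-21) = -2445 - 42 = -2487)
N*(-4*(-3) + R) = -2487*(-4*(-3) + 37) = -2487*(12 + 37) = -2487*49 = -121863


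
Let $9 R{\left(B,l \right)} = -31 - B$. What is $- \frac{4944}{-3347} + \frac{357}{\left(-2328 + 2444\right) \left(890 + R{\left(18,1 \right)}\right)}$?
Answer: $\frac{4576419255}{3090874172} \approx 1.4806$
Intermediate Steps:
$R{\left(B,l \right)} = - \frac{31}{9} - \frac{B}{9}$ ($R{\left(B,l \right)} = \frac{-31 - B}{9} = - \frac{31}{9} - \frac{B}{9}$)
$- \frac{4944}{-3347} + \frac{357}{\left(-2328 + 2444\right) \left(890 + R{\left(18,1 \right)}\right)} = - \frac{4944}{-3347} + \frac{357}{\left(-2328 + 2444\right) \left(890 - \frac{49}{9}\right)} = \left(-4944\right) \left(- \frac{1}{3347}\right) + \frac{357}{116 \left(890 - \frac{49}{9}\right)} = \frac{4944}{3347} + \frac{357}{116 \left(890 - \frac{49}{9}\right)} = \frac{4944}{3347} + \frac{357}{116 \cdot \frac{7961}{9}} = \frac{4944}{3347} + \frac{357}{\frac{923476}{9}} = \frac{4944}{3347} + 357 \cdot \frac{9}{923476} = \frac{4944}{3347} + \frac{3213}{923476} = \frac{4576419255}{3090874172}$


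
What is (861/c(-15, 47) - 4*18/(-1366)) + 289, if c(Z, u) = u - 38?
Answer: 788290/2049 ≈ 384.72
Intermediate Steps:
c(Z, u) = -38 + u
(861/c(-15, 47) - 4*18/(-1366)) + 289 = (861/(-38 + 47) - 4*18/(-1366)) + 289 = (861/9 - 72*(-1/1366)) + 289 = (861*(⅑) + 36/683) + 289 = (287/3 + 36/683) + 289 = 196129/2049 + 289 = 788290/2049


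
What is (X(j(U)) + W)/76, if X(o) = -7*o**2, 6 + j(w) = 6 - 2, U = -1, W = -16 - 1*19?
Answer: -63/76 ≈ -0.82895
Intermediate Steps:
W = -35 (W = -16 - 19 = -35)
j(w) = -2 (j(w) = -6 + (6 - 2) = -6 + 4 = -2)
(X(j(U)) + W)/76 = (-7*(-2)**2 - 35)/76 = (-7*4 - 35)/76 = (-28 - 35)/76 = (1/76)*(-63) = -63/76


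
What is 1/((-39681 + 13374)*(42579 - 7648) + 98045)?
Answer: -1/918831772 ≈ -1.0883e-9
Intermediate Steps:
1/((-39681 + 13374)*(42579 - 7648) + 98045) = 1/(-26307*34931 + 98045) = 1/(-918929817 + 98045) = 1/(-918831772) = -1/918831772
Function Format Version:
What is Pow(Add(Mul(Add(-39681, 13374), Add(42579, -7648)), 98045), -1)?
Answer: Rational(-1, 918831772) ≈ -1.0883e-9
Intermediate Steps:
Pow(Add(Mul(Add(-39681, 13374), Add(42579, -7648)), 98045), -1) = Pow(Add(Mul(-26307, 34931), 98045), -1) = Pow(Add(-918929817, 98045), -1) = Pow(-918831772, -1) = Rational(-1, 918831772)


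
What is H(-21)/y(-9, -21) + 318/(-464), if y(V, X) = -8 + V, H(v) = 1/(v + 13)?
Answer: -1337/1972 ≈ -0.67799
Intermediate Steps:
H(v) = 1/(13 + v)
H(-21)/y(-9, -21) + 318/(-464) = 1/((13 - 21)*(-8 - 9)) + 318/(-464) = 1/(-8*(-17)) + 318*(-1/464) = -⅛*(-1/17) - 159/232 = 1/136 - 159/232 = -1337/1972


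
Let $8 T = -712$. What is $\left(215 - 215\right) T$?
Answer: $0$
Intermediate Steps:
$T = -89$ ($T = \frac{1}{8} \left(-712\right) = -89$)
$\left(215 - 215\right) T = \left(215 - 215\right) \left(-89\right) = 0 \left(-89\right) = 0$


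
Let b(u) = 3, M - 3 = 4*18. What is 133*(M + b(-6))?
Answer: 10374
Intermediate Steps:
M = 75 (M = 3 + 4*18 = 3 + 72 = 75)
133*(M + b(-6)) = 133*(75 + 3) = 133*78 = 10374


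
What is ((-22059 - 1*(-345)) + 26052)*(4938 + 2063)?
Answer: 30370338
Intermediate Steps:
((-22059 - 1*(-345)) + 26052)*(4938 + 2063) = ((-22059 + 345) + 26052)*7001 = (-21714 + 26052)*7001 = 4338*7001 = 30370338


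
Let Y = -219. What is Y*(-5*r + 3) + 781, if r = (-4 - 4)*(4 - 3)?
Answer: -8636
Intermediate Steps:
r = -8 (r = -8*1 = -8)
Y*(-5*r + 3) + 781 = -219*(-5*(-8) + 3) + 781 = -219*(40 + 3) + 781 = -219*43 + 781 = -9417 + 781 = -8636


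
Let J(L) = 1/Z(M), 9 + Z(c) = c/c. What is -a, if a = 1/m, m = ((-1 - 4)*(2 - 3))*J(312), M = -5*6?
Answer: 8/5 ≈ 1.6000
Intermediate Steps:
M = -30
Z(c) = -8 (Z(c) = -9 + c/c = -9 + 1 = -8)
J(L) = -⅛ (J(L) = 1/(-8) = -⅛)
m = -5/8 (m = ((-1 - 4)*(2 - 3))*(-⅛) = -5*(-1)*(-⅛) = 5*(-⅛) = -5/8 ≈ -0.62500)
a = -8/5 (a = 1/(-5/8) = -8/5 ≈ -1.6000)
-a = -1*(-8/5) = 8/5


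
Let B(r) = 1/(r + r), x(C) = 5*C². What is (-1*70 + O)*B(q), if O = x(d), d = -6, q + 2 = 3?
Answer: 55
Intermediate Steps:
q = 1 (q = -2 + 3 = 1)
B(r) = 1/(2*r)
O = 180 (O = 5*(-6)² = 5*36 = 180)
(-1*70 + O)*B(q) = (-1*70 + 180)*((½)/1) = (-70 + 180)*((½)*1) = 110*(½) = 55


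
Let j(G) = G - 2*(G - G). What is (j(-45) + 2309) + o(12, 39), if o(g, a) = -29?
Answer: 2235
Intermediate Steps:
j(G) = G (j(G) = G - 2*0 = G + 0 = G)
(j(-45) + 2309) + o(12, 39) = (-45 + 2309) - 29 = 2264 - 29 = 2235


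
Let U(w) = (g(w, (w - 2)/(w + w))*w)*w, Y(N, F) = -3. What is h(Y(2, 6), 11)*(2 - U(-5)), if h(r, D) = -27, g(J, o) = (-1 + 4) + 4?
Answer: 4671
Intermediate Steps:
g(J, o) = 7 (g(J, o) = 3 + 4 = 7)
U(w) = 7*w² (U(w) = (7*w)*w = 7*w²)
h(Y(2, 6), 11)*(2 - U(-5)) = -27*(2 - 7*(-5)²) = -27*(2 - 7*25) = -27*(2 - 1*175) = -27*(2 - 175) = -27*(-173) = 4671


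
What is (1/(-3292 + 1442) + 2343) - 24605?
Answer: -41184701/1850 ≈ -22262.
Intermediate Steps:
(1/(-3292 + 1442) + 2343) - 24605 = (1/(-1850) + 2343) - 24605 = (-1/1850 + 2343) - 24605 = 4334549/1850 - 24605 = -41184701/1850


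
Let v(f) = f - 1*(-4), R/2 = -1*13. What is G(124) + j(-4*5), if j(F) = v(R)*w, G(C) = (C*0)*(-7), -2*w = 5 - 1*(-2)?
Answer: 77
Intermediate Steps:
R = -26 (R = 2*(-1*13) = 2*(-13) = -26)
v(f) = 4 + f (v(f) = f + 4 = 4 + f)
w = -7/2 (w = -(5 - 1*(-2))/2 = -(5 + 2)/2 = -½*7 = -7/2 ≈ -3.5000)
G(C) = 0 (G(C) = 0*(-7) = 0)
j(F) = 77 (j(F) = (4 - 26)*(-7/2) = -22*(-7/2) = 77)
G(124) + j(-4*5) = 0 + 77 = 77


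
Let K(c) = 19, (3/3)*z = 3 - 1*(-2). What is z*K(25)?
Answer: 95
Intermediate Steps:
z = 5 (z = 3 - 1*(-2) = 3 + 2 = 5)
z*K(25) = 5*19 = 95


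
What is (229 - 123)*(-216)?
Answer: -22896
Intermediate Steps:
(229 - 123)*(-216) = 106*(-216) = -22896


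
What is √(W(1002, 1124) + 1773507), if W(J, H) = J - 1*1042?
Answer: √1773467 ≈ 1331.7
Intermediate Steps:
W(J, H) = -1042 + J (W(J, H) = J - 1042 = -1042 + J)
√(W(1002, 1124) + 1773507) = √((-1042 + 1002) + 1773507) = √(-40 + 1773507) = √1773467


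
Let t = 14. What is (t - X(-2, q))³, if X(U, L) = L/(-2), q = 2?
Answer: 3375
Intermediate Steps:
X(U, L) = -L/2 (X(U, L) = L*(-½) = -L/2)
(t - X(-2, q))³ = (14 - (-1)*2/2)³ = (14 - 1*(-1))³ = (14 + 1)³ = 15³ = 3375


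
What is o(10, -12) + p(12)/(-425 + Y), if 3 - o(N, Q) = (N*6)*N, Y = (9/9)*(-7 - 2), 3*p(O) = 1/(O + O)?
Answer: -18655057/31248 ≈ -597.00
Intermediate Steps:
p(O) = 1/(6*O) (p(O) = 1/(3*(O + O)) = 1/(3*((2*O))) = (1/(2*O))/3 = 1/(6*O))
Y = -9 (Y = (9*(⅑))*(-9) = 1*(-9) = -9)
o(N, Q) = 3 - 6*N² (o(N, Q) = 3 - N*6*N = 3 - 6*N*N = 3 - 6*N²)
o(10, -12) + p(12)/(-425 + Y) = (3 - 6*10²) + ((⅙)/12)/(-425 - 9) = (3 - 6*100) + ((⅙)*(1/12))/(-434) = (3 - 600) + (1/72)*(-1/434) = -597 - 1/31248 = -18655057/31248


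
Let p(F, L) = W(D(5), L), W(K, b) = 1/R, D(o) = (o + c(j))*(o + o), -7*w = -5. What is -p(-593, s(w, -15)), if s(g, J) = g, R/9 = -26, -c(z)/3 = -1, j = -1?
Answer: 1/234 ≈ 0.0042735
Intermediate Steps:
c(z) = 3 (c(z) = -3*(-1) = 3)
R = -234 (R = 9*(-26) = -234)
w = 5/7 (w = -⅐*(-5) = 5/7 ≈ 0.71429)
D(o) = 2*o*(3 + o) (D(o) = (o + 3)*(o + o) = (3 + o)*(2*o) = 2*o*(3 + o))
W(K, b) = -1/234 (W(K, b) = 1/(-234) = -1/234)
p(F, L) = -1/234
-p(-593, s(w, -15)) = -1*(-1/234) = 1/234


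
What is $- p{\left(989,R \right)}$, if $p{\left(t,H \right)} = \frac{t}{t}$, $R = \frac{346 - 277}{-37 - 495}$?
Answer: $-1$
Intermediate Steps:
$R = - \frac{69}{532}$ ($R = \frac{69}{-532} = 69 \left(- \frac{1}{532}\right) = - \frac{69}{532} \approx -0.1297$)
$p{\left(t,H \right)} = 1$
$- p{\left(989,R \right)} = \left(-1\right) 1 = -1$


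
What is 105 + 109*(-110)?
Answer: -11885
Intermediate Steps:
105 + 109*(-110) = 105 - 11990 = -11885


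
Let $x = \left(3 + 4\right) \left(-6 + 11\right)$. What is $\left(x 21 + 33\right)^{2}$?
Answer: $589824$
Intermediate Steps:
$x = 35$ ($x = 7 \cdot 5 = 35$)
$\left(x 21 + 33\right)^{2} = \left(35 \cdot 21 + 33\right)^{2} = \left(735 + 33\right)^{2} = 768^{2} = 589824$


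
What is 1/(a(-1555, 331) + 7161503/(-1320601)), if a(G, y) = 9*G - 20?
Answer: -1320601/18515384518 ≈ -7.1325e-5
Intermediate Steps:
a(G, y) = -20 + 9*G
1/(a(-1555, 331) + 7161503/(-1320601)) = 1/((-20 + 9*(-1555)) + 7161503/(-1320601)) = 1/((-20 - 13995) + 7161503*(-1/1320601)) = 1/(-14015 - 7161503/1320601) = 1/(-18515384518/1320601) = -1320601/18515384518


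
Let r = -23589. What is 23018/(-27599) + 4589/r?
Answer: -669623413/651032811 ≈ -1.0286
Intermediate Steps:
23018/(-27599) + 4589/r = 23018/(-27599) + 4589/(-23589) = 23018*(-1/27599) + 4589*(-1/23589) = -23018/27599 - 4589/23589 = -669623413/651032811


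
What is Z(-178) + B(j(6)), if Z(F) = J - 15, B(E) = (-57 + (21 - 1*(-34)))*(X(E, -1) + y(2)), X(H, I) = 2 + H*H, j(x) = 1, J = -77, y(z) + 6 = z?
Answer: -90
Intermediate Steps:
y(z) = -6 + z
X(H, I) = 2 + H²
B(E) = 4 - 2*E² (B(E) = (-57 + (21 - 1*(-34)))*((2 + E²) + (-6 + 2)) = (-57 + (21 + 34))*((2 + E²) - 4) = (-57 + 55)*(-2 + E²) = -2*(-2 + E²) = 4 - 2*E²)
Z(F) = -92 (Z(F) = -77 - 15 = -92)
Z(-178) + B(j(6)) = -92 + (4 - 2*1²) = -92 + (4 - 2*1) = -92 + (4 - 2) = -92 + 2 = -90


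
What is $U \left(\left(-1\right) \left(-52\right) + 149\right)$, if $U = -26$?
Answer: $-5226$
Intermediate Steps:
$U \left(\left(-1\right) \left(-52\right) + 149\right) = - 26 \left(\left(-1\right) \left(-52\right) + 149\right) = - 26 \left(52 + 149\right) = \left(-26\right) 201 = -5226$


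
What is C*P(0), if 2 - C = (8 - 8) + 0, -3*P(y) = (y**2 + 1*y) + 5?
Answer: -10/3 ≈ -3.3333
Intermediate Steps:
P(y) = -5/3 - y/3 - y**2/3 (P(y) = -((y**2 + 1*y) + 5)/3 = -((y**2 + y) + 5)/3 = -((y + y**2) + 5)/3 = -(5 + y + y**2)/3 = -5/3 - y/3 - y**2/3)
C = 2 (C = 2 - ((8 - 8) + 0) = 2 - (0 + 0) = 2 - 1*0 = 2 + 0 = 2)
C*P(0) = 2*(-5/3 - 1/3*0 - 1/3*0**2) = 2*(-5/3 + 0 - 1/3*0) = 2*(-5/3 + 0 + 0) = 2*(-5/3) = -10/3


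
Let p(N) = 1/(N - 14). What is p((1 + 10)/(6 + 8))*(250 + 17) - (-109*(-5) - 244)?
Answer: -59423/185 ≈ -321.21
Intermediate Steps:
p(N) = 1/(-14 + N)
p((1 + 10)/(6 + 8))*(250 + 17) - (-109*(-5) - 244) = (250 + 17)/(-14 + (1 + 10)/(6 + 8)) - (-109*(-5) - 244) = 267/(-14 + 11/14) - (545 - 244) = 267/(-14 + 11*(1/14)) - 1*301 = 267/(-14 + 11/14) - 301 = 267/(-185/14) - 301 = -14/185*267 - 301 = -3738/185 - 301 = -59423/185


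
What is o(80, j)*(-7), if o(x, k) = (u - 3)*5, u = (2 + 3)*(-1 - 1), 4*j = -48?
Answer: 455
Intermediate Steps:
j = -12 (j = (¼)*(-48) = -12)
u = -10 (u = 5*(-2) = -10)
o(x, k) = -65 (o(x, k) = (-10 - 3)*5 = -13*5 = -65)
o(80, j)*(-7) = -65*(-7) = 455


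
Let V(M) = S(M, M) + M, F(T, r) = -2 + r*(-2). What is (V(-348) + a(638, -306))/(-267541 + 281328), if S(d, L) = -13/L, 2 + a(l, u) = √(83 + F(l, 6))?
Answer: -121787/4797876 + √69/13787 ≈ -0.024781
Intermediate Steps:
F(T, r) = -2 - 2*r
a(l, u) = -2 + √69 (a(l, u) = -2 + √(83 + (-2 - 2*6)) = -2 + √(83 + (-2 - 12)) = -2 + √(83 - 14) = -2 + √69)
V(M) = M - 13/M (V(M) = -13/M + M = M - 13/M)
(V(-348) + a(638, -306))/(-267541 + 281328) = ((-348 - 13/(-348)) + (-2 + √69))/(-267541 + 281328) = ((-348 - 13*(-1/348)) + (-2 + √69))/13787 = ((-348 + 13/348) + (-2 + √69))*(1/13787) = (-121091/348 + (-2 + √69))*(1/13787) = (-121787/348 + √69)*(1/13787) = -121787/4797876 + √69/13787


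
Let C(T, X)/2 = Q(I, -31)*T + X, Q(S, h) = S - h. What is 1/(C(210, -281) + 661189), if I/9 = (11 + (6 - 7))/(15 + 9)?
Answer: 1/675222 ≈ 1.4810e-6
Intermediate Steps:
I = 15/4 (I = 9*((11 + (6 - 7))/(15 + 9)) = 9*((11 - 1)/24) = 9*(10*(1/24)) = 9*(5/12) = 15/4 ≈ 3.7500)
C(T, X) = 2*X + 139*T/2 (C(T, X) = 2*((15/4 - 1*(-31))*T + X) = 2*((15/4 + 31)*T + X) = 2*(139*T/4 + X) = 2*(X + 139*T/4) = 2*X + 139*T/2)
1/(C(210, -281) + 661189) = 1/((2*(-281) + (139/2)*210) + 661189) = 1/((-562 + 14595) + 661189) = 1/(14033 + 661189) = 1/675222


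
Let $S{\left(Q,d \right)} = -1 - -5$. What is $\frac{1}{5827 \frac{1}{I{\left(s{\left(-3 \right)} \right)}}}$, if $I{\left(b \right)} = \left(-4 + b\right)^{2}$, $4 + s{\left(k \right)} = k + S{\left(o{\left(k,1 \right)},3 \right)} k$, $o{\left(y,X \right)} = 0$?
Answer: $\frac{529}{5827} \approx 0.090784$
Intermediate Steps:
$S{\left(Q,d \right)} = 4$ ($S{\left(Q,d \right)} = -1 + 5 = 4$)
$s{\left(k \right)} = -4 + 5 k$ ($s{\left(k \right)} = -4 + \left(k + 4 k\right) = -4 + 5 k$)
$\frac{1}{5827 \frac{1}{I{\left(s{\left(-3 \right)} \right)}}} = \frac{1}{5827 \frac{1}{\left(-4 + \left(-4 + 5 \left(-3\right)\right)\right)^{2}}} = \frac{1}{5827 \frac{1}{\left(-4 - 19\right)^{2}}} = \frac{1}{5827 \frac{1}{\left(-23\right)^{2}}} = \frac{1}{5827 \cdot \frac{1}{529}} = \frac{1}{\frac{5827}{529}} = \frac{529}{5827}$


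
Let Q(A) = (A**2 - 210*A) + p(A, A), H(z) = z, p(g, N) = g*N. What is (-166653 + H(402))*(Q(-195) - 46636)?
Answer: -11698085364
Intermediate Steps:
p(g, N) = N*g
Q(A) = -210*A + 2*A**2 (Q(A) = (A**2 - 210*A) + A*A = (A**2 - 210*A) + A**2 = -210*A + 2*A**2)
(-166653 + H(402))*(Q(-195) - 46636) = (-166653 + 402)*(2*(-195)*(-105 - 195) - 46636) = -166251*(2*(-195)*(-300) - 46636) = -166251*(117000 - 46636) = -166251*70364 = -11698085364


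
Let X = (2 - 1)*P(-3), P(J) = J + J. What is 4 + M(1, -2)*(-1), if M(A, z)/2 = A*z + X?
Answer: 20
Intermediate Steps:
P(J) = 2*J
X = -6 (X = (2 - 1)*(2*(-3)) = 1*(-6) = -6)
M(A, z) = -12 + 2*A*z (M(A, z) = 2*(A*z - 6) = 2*(-6 + A*z) = -12 + 2*A*z)
4 + M(1, -2)*(-1) = 4 + (-12 + 2*1*(-2))*(-1) = 4 + (-12 - 4)*(-1) = 4 - 16*(-1) = 4 + 16 = 20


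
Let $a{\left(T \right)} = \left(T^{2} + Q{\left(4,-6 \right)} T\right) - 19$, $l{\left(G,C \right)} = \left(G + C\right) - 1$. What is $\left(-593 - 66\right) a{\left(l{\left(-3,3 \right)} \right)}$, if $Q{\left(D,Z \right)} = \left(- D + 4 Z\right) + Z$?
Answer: $-10544$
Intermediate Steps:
$l{\left(G,C \right)} = -1 + C + G$ ($l{\left(G,C \right)} = \left(C + G\right) - 1 = -1 + C + G$)
$Q{\left(D,Z \right)} = - D + 5 Z$
$a{\left(T \right)} = -19 + T^{2} - 34 T$ ($a{\left(T \right)} = \left(T^{2} + \left(\left(-1\right) 4 + 5 \left(-6\right)\right) T\right) - 19 = \left(T^{2} + \left(-4 - 30\right) T\right) - 19 = \left(T^{2} - 34 T\right) - 19 = -19 + T^{2} - 34 T$)
$\left(-593 - 66\right) a{\left(l{\left(-3,3 \right)} \right)} = \left(-593 - 66\right) \left(-19 + \left(-1 + 3 - 3\right)^{2} - 34 \left(-1 + 3 - 3\right)\right) = - 659 \left(-19 + \left(-1\right)^{2} - -34\right) = - 659 \left(-19 + 1 + 34\right) = \left(-659\right) 16 = -10544$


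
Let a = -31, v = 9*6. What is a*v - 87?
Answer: -1761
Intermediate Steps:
v = 54
a*v - 87 = -31*54 - 87 = -1674 - 87 = -1761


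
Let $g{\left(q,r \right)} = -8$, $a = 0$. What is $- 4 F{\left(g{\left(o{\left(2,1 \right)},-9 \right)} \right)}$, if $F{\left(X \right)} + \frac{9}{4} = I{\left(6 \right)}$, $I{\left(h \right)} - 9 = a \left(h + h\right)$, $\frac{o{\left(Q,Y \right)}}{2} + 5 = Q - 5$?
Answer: $-27$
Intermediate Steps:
$o{\left(Q,Y \right)} = -20 + 2 Q$ ($o{\left(Q,Y \right)} = -10 + 2 \left(Q - 5\right) = -10 + 2 \left(-5 + Q\right) = -10 + \left(-10 + 2 Q\right) = -20 + 2 Q$)
$I{\left(h \right)} = 9$ ($I{\left(h \right)} = 9 + 0 \left(h + h\right) = 9 + 0 \cdot 2 h = 9 + 0 = 9$)
$F{\left(X \right)} = \frac{27}{4}$ ($F{\left(X \right)} = - \frac{9}{4} + 9 = \frac{27}{4}$)
$- 4 F{\left(g{\left(o{\left(2,1 \right)},-9 \right)} \right)} = \left(-4\right) \frac{27}{4} = -27$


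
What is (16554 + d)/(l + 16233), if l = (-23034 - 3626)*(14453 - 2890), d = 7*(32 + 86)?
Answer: -17380/308253347 ≈ -5.6382e-5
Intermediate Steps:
d = 826 (d = 7*118 = 826)
l = -308269580 (l = -26660*11563 = -308269580)
(16554 + d)/(l + 16233) = (16554 + 826)/(-308269580 + 16233) = 17380/(-308253347) = 17380*(-1/308253347) = -17380/308253347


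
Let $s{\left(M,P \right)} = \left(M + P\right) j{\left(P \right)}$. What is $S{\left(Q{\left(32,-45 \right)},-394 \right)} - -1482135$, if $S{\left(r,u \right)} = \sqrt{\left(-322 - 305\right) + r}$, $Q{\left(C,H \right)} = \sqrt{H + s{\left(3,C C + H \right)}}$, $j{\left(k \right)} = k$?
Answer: $1482135 + \sqrt{-627 + \sqrt{961333}} \approx 1.4822 \cdot 10^{6}$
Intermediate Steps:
$s{\left(M,P \right)} = P \left(M + P\right)$ ($s{\left(M,P \right)} = \left(M + P\right) P = P \left(M + P\right)$)
$Q{\left(C,H \right)} = \sqrt{H + \left(H + C^{2}\right) \left(3 + H + C^{2}\right)}$ ($Q{\left(C,H \right)} = \sqrt{H + \left(C C + H\right) \left(3 + \left(C C + H\right)\right)} = \sqrt{H + \left(C^{2} + H\right) \left(3 + \left(C^{2} + H\right)\right)} = \sqrt{H + \left(H + C^{2}\right) \left(3 + \left(H + C^{2}\right)\right)} = \sqrt{H + \left(H + C^{2}\right) \left(3 + H + C^{2}\right)}$)
$S{\left(r,u \right)} = \sqrt{-627 + r}$
$S{\left(Q{\left(32,-45 \right)},-394 \right)} - -1482135 = \sqrt{-627 + \sqrt{-45 + \left(-45 + 32^{2}\right) \left(3 - 45 + 32^{2}\right)}} - -1482135 = \sqrt{-627 + \sqrt{-45 + \left(-45 + 1024\right) \left(3 - 45 + 1024\right)}} + 1482135 = \sqrt{-627 + \sqrt{-45 + 979 \cdot 982}} + 1482135 = \sqrt{-627 + \sqrt{-45 + 961378}} + 1482135 = \sqrt{-627 + \sqrt{961333}} + 1482135 = 1482135 + \sqrt{-627 + \sqrt{961333}}$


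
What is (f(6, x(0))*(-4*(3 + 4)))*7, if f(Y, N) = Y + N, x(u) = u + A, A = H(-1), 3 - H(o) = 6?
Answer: -588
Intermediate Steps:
H(o) = -3 (H(o) = 3 - 1*6 = 3 - 6 = -3)
A = -3
x(u) = -3 + u (x(u) = u - 3 = -3 + u)
f(Y, N) = N + Y
(f(6, x(0))*(-4*(3 + 4)))*7 = (((-3 + 0) + 6)*(-4*(3 + 4)))*7 = ((-3 + 6)*(-4*7))*7 = (3*(-28))*7 = -84*7 = -588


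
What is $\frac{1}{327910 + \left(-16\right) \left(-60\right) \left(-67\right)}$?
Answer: $\frac{1}{263590} \approx 3.7938 \cdot 10^{-6}$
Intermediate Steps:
$\frac{1}{327910 + \left(-16\right) \left(-60\right) \left(-67\right)} = \frac{1}{327910 + 960 \left(-67\right)} = \frac{1}{327910 - 64320} = \frac{1}{263590}$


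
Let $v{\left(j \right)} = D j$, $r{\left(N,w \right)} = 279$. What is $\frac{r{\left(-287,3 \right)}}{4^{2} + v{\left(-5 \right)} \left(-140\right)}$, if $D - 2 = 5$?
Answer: $\frac{279}{4916} \approx 0.056753$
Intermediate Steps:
$D = 7$ ($D = 2 + 5 = 7$)
$v{\left(j \right)} = 7 j$
$\frac{r{\left(-287,3 \right)}}{4^{2} + v{\left(-5 \right)} \left(-140\right)} = \frac{279}{4^{2} + 7 \left(-5\right) \left(-140\right)} = \frac{279}{16 - -4900} = \frac{279}{16 + 4900} = \frac{279}{4916}$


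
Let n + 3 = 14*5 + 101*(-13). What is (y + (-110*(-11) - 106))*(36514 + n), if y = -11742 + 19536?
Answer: 313814664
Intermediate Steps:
y = 7794
n = -1246 (n = -3 + (14*5 + 101*(-13)) = -3 + (70 - 1313) = -3 - 1243 = -1246)
(y + (-110*(-11) - 106))*(36514 + n) = (7794 + (-110*(-11) - 106))*(36514 - 1246) = (7794 + (1210 - 106))*35268 = (7794 + 1104)*35268 = 8898*35268 = 313814664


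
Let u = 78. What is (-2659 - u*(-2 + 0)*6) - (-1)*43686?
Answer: 41963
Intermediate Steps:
(-2659 - u*(-2 + 0)*6) - (-1)*43686 = (-2659 - 78*(-2 + 0)*6) - (-1)*43686 = (-2659 - 78*(-2*6)) - 1*(-43686) = (-2659 - 78*(-12)) + 43686 = (-2659 - 1*(-936)) + 43686 = (-2659 + 936) + 43686 = -1723 + 43686 = 41963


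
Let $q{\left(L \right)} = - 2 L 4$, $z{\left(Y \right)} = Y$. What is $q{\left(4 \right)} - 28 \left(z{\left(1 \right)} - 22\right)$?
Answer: $556$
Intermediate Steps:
$q{\left(L \right)} = - 8 L$
$q{\left(4 \right)} - 28 \left(z{\left(1 \right)} - 22\right) = \left(-8\right) 4 - 28 \left(1 - 22\right) = -32 - 28 \left(-21\right) = -32 - -588 = -32 + 588 = 556$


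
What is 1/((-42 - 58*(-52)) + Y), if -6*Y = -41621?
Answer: 6/59465 ≈ 0.00010090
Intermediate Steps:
Y = 41621/6 (Y = -1/6*(-41621) = 41621/6 ≈ 6936.8)
1/((-42 - 58*(-52)) + Y) = 1/((-42 - 58*(-52)) + 41621/6) = 1/((-42 + 3016) + 41621/6) = 1/(2974 + 41621/6) = 1/(59465/6) = 6/59465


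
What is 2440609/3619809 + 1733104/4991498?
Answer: 137729853727/134837831223 ≈ 1.0214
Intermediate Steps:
2440609/3619809 + 1733104/4991498 = 2440609*(1/3619809) + 1733104*(1/4991498) = 36427/54027 + 866552/2495749 = 137729853727/134837831223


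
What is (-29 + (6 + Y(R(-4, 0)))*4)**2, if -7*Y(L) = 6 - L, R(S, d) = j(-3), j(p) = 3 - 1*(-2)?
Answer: 1521/49 ≈ 31.041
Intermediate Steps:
j(p) = 5 (j(p) = 3 + 2 = 5)
R(S, d) = 5
Y(L) = -6/7 + L/7 (Y(L) = -(6 - L)/7 = -6/7 + L/7)
(-29 + (6 + Y(R(-4, 0)))*4)**2 = (-29 + (6 + (-6/7 + (1/7)*5))*4)**2 = (-29 + (6 + (-6/7 + 5/7))*4)**2 = (-29 + (6 - 1/7)*4)**2 = (-29 + (41/7)*4)**2 = (-29 + 164/7)**2 = (-39/7)**2 = 1521/49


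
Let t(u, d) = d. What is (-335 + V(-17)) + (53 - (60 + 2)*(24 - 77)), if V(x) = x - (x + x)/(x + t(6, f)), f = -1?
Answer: 26866/9 ≈ 2985.1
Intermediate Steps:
V(x) = x - 2*x/(-1 + x) (V(x) = x - (x + x)/(x - 1) = x - 2*x/(-1 + x))
(-335 + V(-17)) + (53 - (60 + 2)*(24 - 77)) = (-335 - 17*(-3 - 17)/(-1 - 17)) + (53 - (60 + 2)*(24 - 77)) = (-335 - 17*(-20)/(-18)) + (53 - 62*(-53)) = (-335 - 17*(-1/18)*(-20)) + (53 - 1*(-3286)) = (-335 - 170/9) + (53 + 3286) = -3185/9 + 3339 = 26866/9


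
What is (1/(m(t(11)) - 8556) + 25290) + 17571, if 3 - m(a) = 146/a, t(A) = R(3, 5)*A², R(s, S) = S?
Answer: 221793287566/5174711 ≈ 42861.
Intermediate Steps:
t(A) = 5*A²
m(a) = 3 - 146/a
(1/(m(t(11)) - 8556) + 25290) + 17571 = (1/((3 - 146/(5*11²)) - 8556) + 25290) + 17571 = (1/((3 - 146/(5*121)) - 8556) + 25290) + 17571 = (1/((3 - 146/605) - 8556) + 25290) + 17571 = (1/(1669/605 - 8556) + 25290) + 17571 = (1/(-5174711/605) + 25290) + 17571 = (-605/5174711 + 25290) + 17571 = 130868440585/5174711 + 17571 = 221793287566/5174711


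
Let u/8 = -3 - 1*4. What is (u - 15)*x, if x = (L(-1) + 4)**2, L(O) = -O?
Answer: -1775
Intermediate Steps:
u = -56 (u = 8*(-3 - 1*4) = 8*(-3 - 4) = 8*(-7) = -56)
x = 25 (x = (-1*(-1) + 4)**2 = (1 + 4)**2 = 5**2 = 25)
(u - 15)*x = (-56 - 15)*25 = -71*25 = -1775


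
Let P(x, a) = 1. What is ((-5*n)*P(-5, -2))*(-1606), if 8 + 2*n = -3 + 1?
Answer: -40150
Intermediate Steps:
n = -5 (n = -4 + (-3 + 1)/2 = -4 + (½)*(-2) = -4 - 1 = -5)
((-5*n)*P(-5, -2))*(-1606) = (-5*(-5)*1)*(-1606) = (25*1)*(-1606) = 25*(-1606) = -40150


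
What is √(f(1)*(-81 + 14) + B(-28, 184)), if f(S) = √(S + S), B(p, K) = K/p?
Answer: √(-322 - 3283*√2)/7 ≈ 10.066*I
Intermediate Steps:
f(S) = √2*√S (f(S) = √(2*S) = √2*√S)
√(f(1)*(-81 + 14) + B(-28, 184)) = √((√2*√1)*(-81 + 14) + 184/(-28)) = √((√2*1)*(-67) + 184*(-1/28)) = √(√2*(-67) - 46/7) = √(-67*√2 - 46/7) = √(-46/7 - 67*√2)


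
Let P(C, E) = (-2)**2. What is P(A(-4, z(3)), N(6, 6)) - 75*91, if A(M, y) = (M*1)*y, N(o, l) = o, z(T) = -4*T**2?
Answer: -6821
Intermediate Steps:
A(M, y) = M*y
P(C, E) = 4
P(A(-4, z(3)), N(6, 6)) - 75*91 = 4 - 75*91 = 4 - 6825 = -6821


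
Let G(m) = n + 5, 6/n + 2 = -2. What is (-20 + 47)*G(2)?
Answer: 189/2 ≈ 94.500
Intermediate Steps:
n = -3/2 (n = 6/(-2 - 2) = 6/(-4) = 6*(-1/4) = -3/2 ≈ -1.5000)
G(m) = 7/2 (G(m) = -3/2 + 5 = 7/2)
(-20 + 47)*G(2) = (-20 + 47)*(7/2) = 27*(7/2) = 189/2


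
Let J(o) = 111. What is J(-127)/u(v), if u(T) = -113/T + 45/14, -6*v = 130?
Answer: 33670/2557 ≈ 13.168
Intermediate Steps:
v = -65/3 (v = -⅙*130 = -65/3 ≈ -21.667)
u(T) = 45/14 - 113/T (u(T) = -113/T + 45*(1/14) = -113/T + 45/14 = 45/14 - 113/T)
J(-127)/u(v) = 111/(45/14 - 113/(-65/3)) = 111/(45/14 - 113*(-3/65)) = 111/(45/14 + 339/65) = 111/(7671/910) = 111*(910/7671) = 33670/2557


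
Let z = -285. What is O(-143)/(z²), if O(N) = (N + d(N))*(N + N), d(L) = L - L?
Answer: 40898/81225 ≈ 0.50352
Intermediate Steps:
d(L) = 0
O(N) = 2*N² (O(N) = (N + 0)*(N + N) = N*(2*N) = 2*N²)
O(-143)/(z²) = (2*(-143)²)/((-285)²) = (2*20449)/81225 = 40898*(1/81225) = 40898/81225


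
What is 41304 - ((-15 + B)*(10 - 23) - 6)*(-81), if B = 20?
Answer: 35553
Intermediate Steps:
41304 - ((-15 + B)*(10 - 23) - 6)*(-81) = 41304 - ((-15 + 20)*(10 - 23) - 6)*(-81) = 41304 - (5*(-13) - 6)*(-81) = 41304 - (-65 - 6)*(-81) = 41304 - (-71)*(-81) = 41304 - 1*5751 = 41304 - 5751 = 35553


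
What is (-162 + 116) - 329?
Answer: -375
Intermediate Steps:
(-162 + 116) - 329 = -46 - 329 = -375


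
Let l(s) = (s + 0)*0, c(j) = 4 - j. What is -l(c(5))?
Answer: 0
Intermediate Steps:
l(s) = 0 (l(s) = s*0 = 0)
-l(c(5)) = -1*0 = 0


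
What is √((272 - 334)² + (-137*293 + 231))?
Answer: I*√36066 ≈ 189.91*I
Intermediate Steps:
√((272 - 334)² + (-137*293 + 231)) = √((-62)² + (-40141 + 231)) = √(3844 - 39910) = √(-36066) = I*√36066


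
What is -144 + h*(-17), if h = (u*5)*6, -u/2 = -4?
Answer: -4224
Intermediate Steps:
u = 8 (u = -2*(-4) = 8)
h = 240 (h = (8*5)*6 = 40*6 = 240)
-144 + h*(-17) = -144 + 240*(-17) = -144 - 4080 = -4224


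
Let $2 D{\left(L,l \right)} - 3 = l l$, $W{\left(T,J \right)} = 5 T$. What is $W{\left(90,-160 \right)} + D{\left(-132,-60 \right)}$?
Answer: $\frac{4503}{2} \approx 2251.5$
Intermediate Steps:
$D{\left(L,l \right)} = \frac{3}{2} + \frac{l^{2}}{2}$ ($D{\left(L,l \right)} = \frac{3}{2} + \frac{l l}{2} = \frac{3}{2} + \frac{l^{2}}{2}$)
$W{\left(90,-160 \right)} + D{\left(-132,-60 \right)} = 5 \cdot 90 + \left(\frac{3}{2} + \frac{\left(-60\right)^{2}}{2}\right) = 450 + \left(\frac{3}{2} + \frac{1}{2} \cdot 3600\right) = 450 + \left(\frac{3}{2} + 1800\right) = 450 + \frac{3603}{2} = \frac{4503}{2}$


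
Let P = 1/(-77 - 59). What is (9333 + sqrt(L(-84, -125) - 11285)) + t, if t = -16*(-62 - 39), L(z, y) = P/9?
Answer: 10949 + I*sqrt(469636594)/204 ≈ 10949.0 + 106.23*I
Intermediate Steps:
P = -1/136 (P = 1/(-136) = -1/136 ≈ -0.0073529)
L(z, y) = -1/1224 (L(z, y) = -1/136/9 = -1/136*1/9 = -1/1224)
t = 1616 (t = -16*(-101) = 1616)
(9333 + sqrt(L(-84, -125) - 11285)) + t = (9333 + sqrt(-1/1224 - 11285)) + 1616 = (9333 + sqrt(-13812841/1224)) + 1616 = (9333 + I*sqrt(469636594)/204) + 1616 = 10949 + I*sqrt(469636594)/204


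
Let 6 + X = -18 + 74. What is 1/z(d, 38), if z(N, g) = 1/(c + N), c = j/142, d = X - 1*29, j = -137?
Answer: 2845/142 ≈ 20.035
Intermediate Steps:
X = 50 (X = -6 + (-18 + 74) = -6 + 56 = 50)
d = 21 (d = 50 - 1*29 = 50 - 29 = 21)
c = -137/142 ≈ -0.96479
z(N, g) = 1/(-137/142 + N)
1/z(d, 38) = 1/(142/(-137 + 142*21)) = 1/(142/(-137 + 2982)) = 1/(142/2845) = 2845/142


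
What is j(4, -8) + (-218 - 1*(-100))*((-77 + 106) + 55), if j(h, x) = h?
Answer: -9908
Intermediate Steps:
j(4, -8) + (-218 - 1*(-100))*((-77 + 106) + 55) = 4 + (-218 - 1*(-100))*((-77 + 106) + 55) = 4 + (-218 + 100)*(29 + 55) = 4 - 118*84 = 4 - 9912 = -9908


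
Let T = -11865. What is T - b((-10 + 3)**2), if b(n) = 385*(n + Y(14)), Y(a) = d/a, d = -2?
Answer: -30675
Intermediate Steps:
Y(a) = -2/a
b(n) = -55 + 385*n (b(n) = 385*(n - 2/14) = 385*(n - 2*1/14) = 385*(n - 1/7) = 385*(-1/7 + n) = -55 + 385*n)
T - b((-10 + 3)**2) = -11865 - (-55 + 385*(-10 + 3)**2) = -11865 - (-55 + 385*(-7)**2) = -11865 - (-55 + 385*49) = -11865 - (-55 + 18865) = -11865 - 1*18810 = -11865 - 18810 = -30675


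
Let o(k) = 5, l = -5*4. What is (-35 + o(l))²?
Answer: 900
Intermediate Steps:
l = -20
(-35 + o(l))² = (-35 + 5)² = (-30)² = 900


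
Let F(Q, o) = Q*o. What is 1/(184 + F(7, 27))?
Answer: 1/373 ≈ 0.0026810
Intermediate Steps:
1/(184 + F(7, 27)) = 1/(184 + 7*27) = 1/(184 + 189) = 1/373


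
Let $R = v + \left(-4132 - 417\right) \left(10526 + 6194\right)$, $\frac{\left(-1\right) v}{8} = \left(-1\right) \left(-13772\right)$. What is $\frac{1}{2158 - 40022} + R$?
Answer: $- \frac{2884080281985}{37864} \approx -7.6169 \cdot 10^{7}$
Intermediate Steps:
$v = -110176$ ($v = - 8 \left(\left(-1\right) \left(-13772\right)\right) = \left(-8\right) 13772 = -110176$)
$R = -76169456$ ($R = -110176 + \left(-4132 - 417\right) \left(10526 + 6194\right) = -110176 - 76059280 = -76169456$)
$\frac{1}{2158 - 40022} + R = \frac{1}{2158 - 40022} - 76169456 = \frac{1}{-37864} - 76169456 = - \frac{1}{37864} - 76169456 = - \frac{2884080281985}{37864}$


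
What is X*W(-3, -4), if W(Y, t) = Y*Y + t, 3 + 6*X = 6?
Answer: 5/2 ≈ 2.5000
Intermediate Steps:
X = ½ (X = -½ + (⅙)*6 = -½ + 1 = ½ ≈ 0.50000)
W(Y, t) = t + Y² (W(Y, t) = Y² + t = t + Y²)
X*W(-3, -4) = (-4 + (-3)²)/2 = (-4 + 9)/2 = (½)*5 = 5/2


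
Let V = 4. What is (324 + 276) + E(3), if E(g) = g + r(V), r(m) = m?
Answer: 607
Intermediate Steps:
E(g) = 4 + g (E(g) = g + 4 = 4 + g)
(324 + 276) + E(3) = (324 + 276) + (4 + 3) = 600 + 7 = 607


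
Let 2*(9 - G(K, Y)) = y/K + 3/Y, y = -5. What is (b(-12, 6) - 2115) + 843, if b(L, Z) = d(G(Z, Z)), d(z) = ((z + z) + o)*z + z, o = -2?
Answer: -10018/9 ≈ -1113.1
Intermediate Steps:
G(K, Y) = 9 - 3/(2*Y) + 5/(2*K) (G(K, Y) = 9 - (-5/K + 3/Y)/2 = 9 + (-3/(2*Y) + 5/(2*K)) = 9 - 3/(2*Y) + 5/(2*K))
d(z) = z + z*(-2 + 2*z) (d(z) = ((z + z) - 2)*z + z = (2*z - 2)*z + z = (-2 + 2*z)*z + z = z*(-2 + 2*z) + z = z + z*(-2 + 2*z))
b(L, Z) = (9 + 1/Z)*(17 + 2/Z) (b(L, Z) = (9 - 3/(2*Z) + 5/(2*Z))*(-1 + 2*(9 - 3/(2*Z) + 5/(2*Z))) = (9 + 1/Z)*(-1 + 2*(9 + 1/Z)) = (9 + 1/Z)*(-1 + (18 + 2/Z)) = (9 + 1/Z)*(17 + 2/Z))
(b(-12, 6) - 2115) + 843 = ((153 + 2/6² + 35/6) - 2115) + 843 = ((153 + 2*(1/36) + 35*(⅙)) - 2115) + 843 = ((153 + 1/18 + 35/6) - 2115) + 843 = (1430/9 - 2115) + 843 = -17605/9 + 843 = -10018/9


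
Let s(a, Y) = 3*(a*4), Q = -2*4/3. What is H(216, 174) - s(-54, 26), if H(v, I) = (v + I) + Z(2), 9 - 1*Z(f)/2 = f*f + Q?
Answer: 3160/3 ≈ 1053.3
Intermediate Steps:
Q = -8/3 (Q = -8*1/3 = -8/3 ≈ -2.6667)
s(a, Y) = 12*a (s(a, Y) = 3*(4*a) = 12*a)
Z(f) = 70/3 - 2*f**2 (Z(f) = 18 - 2*(f*f - 8/3) = 18 - 2*(f**2 - 8/3) = 18 - 2*(-8/3 + f**2) = 18 + (16/3 - 2*f**2) = 70/3 - 2*f**2)
H(v, I) = 46/3 + I + v (H(v, I) = (v + I) + (70/3 - 2*2**2) = (I + v) + (70/3 - 2*4) = (I + v) + (70/3 - 8) = (I + v) + 46/3 = 46/3 + I + v)
H(216, 174) - s(-54, 26) = (46/3 + 174 + 216) - 12*(-54) = 1216/3 - 1*(-648) = 1216/3 + 648 = 3160/3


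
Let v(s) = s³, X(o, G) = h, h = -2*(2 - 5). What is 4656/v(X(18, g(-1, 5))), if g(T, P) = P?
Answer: 194/9 ≈ 21.556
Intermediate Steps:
h = 6 (h = -2*(-3) = 6)
X(o, G) = 6
4656/v(X(18, g(-1, 5))) = 4656/(6³) = 4656/216 = 4656*(1/216) = 194/9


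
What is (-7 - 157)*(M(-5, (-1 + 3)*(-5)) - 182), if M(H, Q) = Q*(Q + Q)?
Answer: -2952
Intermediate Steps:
M(H, Q) = 2*Q**2 (M(H, Q) = Q*(2*Q) = 2*Q**2)
(-7 - 157)*(M(-5, (-1 + 3)*(-5)) - 182) = (-7 - 157)*(2*((-1 + 3)*(-5))**2 - 182) = -164*(2*(2*(-5))**2 - 182) = -164*(2*(-10)**2 - 182) = -164*(2*100 - 182) = -164*(200 - 182) = -164*18 = -2952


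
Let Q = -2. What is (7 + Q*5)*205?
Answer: -615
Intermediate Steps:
(7 + Q*5)*205 = (7 - 2*5)*205 = (7 - 10)*205 = -3*205 = -615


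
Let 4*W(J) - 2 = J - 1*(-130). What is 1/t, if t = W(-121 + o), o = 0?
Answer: 4/11 ≈ 0.36364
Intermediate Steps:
W(J) = 33 + J/4 (W(J) = 1/2 + (J - 1*(-130))/4 = 1/2 + (J + 130)/4 = 1/2 + (130 + J)/4 = 1/2 + (65/2 + J/4) = 33 + J/4)
t = 11/4 (t = 33 + (-121 + 0)/4 = 33 + (1/4)*(-121) = 33 - 121/4 = 11/4 ≈ 2.7500)
1/t = 1/(11/4) = 4/11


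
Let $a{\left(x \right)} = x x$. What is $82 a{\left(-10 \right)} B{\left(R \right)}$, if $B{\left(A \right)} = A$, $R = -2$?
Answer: $-16400$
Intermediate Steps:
$a{\left(x \right)} = x^{2}$
$82 a{\left(-10 \right)} B{\left(R \right)} = 82 \left(-10\right)^{2} \left(-2\right) = 82 \cdot 100 \left(-2\right) = 8200 \left(-2\right) = -16400$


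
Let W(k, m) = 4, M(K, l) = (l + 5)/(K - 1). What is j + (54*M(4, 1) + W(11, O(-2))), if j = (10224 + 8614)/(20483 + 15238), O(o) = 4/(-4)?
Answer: 4019590/35721 ≈ 112.53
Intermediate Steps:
O(o) = -1 (O(o) = 4*(-¼) = -1)
M(K, l) = (5 + l)/(-1 + K)
j = 18838/35721 ≈ 0.52736
j + (54*M(4, 1) + W(11, O(-2))) = 18838/35721 + (54*((5 + 1)/(-1 + 4)) + 4) = 18838/35721 + (54*(6/3) + 4) = 18838/35721 + (54*((⅓)*6) + 4) = 18838/35721 + (54*2 + 4) = 18838/35721 + (108 + 4) = 18838/35721 + 112 = 4019590/35721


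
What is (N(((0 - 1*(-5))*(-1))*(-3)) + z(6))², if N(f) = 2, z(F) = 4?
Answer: 36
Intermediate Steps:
(N(((0 - 1*(-5))*(-1))*(-3)) + z(6))² = (2 + 4)² = 6² = 36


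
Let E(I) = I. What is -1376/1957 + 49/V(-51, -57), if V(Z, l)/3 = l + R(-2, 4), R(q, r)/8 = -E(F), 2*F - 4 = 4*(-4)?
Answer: -133045/52839 ≈ -2.5179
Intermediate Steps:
F = -6 (F = 2 + (4*(-4))/2 = 2 + (½)*(-16) = 2 - 8 = -6)
R(q, r) = 48 (R(q, r) = 8*(-1*(-6)) = 8*6 = 48)
V(Z, l) = 144 + 3*l (V(Z, l) = 3*(l + 48) = 3*(48 + l) = 144 + 3*l)
-1376/1957 + 49/V(-51, -57) = -1376/1957 + 49/(144 + 3*(-57)) = -1376*1/1957 + 49/(144 - 171) = -1376/1957 + 49/(-27) = -1376/1957 + 49*(-1/27) = -1376/1957 - 49/27 = -133045/52839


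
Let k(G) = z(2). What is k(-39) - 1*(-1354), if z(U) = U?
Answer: 1356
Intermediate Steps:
k(G) = 2
k(-39) - 1*(-1354) = 2 - 1*(-1354) = 2 + 1354 = 1356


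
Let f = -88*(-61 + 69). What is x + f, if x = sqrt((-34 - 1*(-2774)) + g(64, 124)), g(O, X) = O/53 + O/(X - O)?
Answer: -704 + 98*sqrt(180465)/795 ≈ -651.63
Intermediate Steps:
g(O, X) = O/53 + O/(X - O) (g(O, X) = O*(1/53) + O/(X - O) = O/53 + O/(X - O))
f = -704 (f = -88*8 = -704)
x = 98*sqrt(180465)/795 (x = sqrt((-34 - 1*(-2774)) + (1/53)*64*(-53 + 64 - 1*124)/(64 - 1*124)) = sqrt((-34 + 2774) + (1/53)*64*(-53 + 64 - 124)/(64 - 124)) = sqrt(2740 + (1/53)*64*(-113)/(-60)) = sqrt(2740 + (1/53)*64*(-1/60)*(-113)) = sqrt(2740 + 1808/795) = sqrt(2180108/795) = 98*sqrt(180465)/795 ≈ 52.367)
x + f = 98*sqrt(180465)/795 - 704 = -704 + 98*sqrt(180465)/795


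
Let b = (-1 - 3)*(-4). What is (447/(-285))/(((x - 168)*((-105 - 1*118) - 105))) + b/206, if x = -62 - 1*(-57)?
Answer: 43110093/555240040 ≈ 0.077642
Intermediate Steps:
b = 16 (b = -4*(-4) = 16)
x = -5 (x = -62 + 57 = -5)
(447/(-285))/(((x - 168)*((-105 - 1*118) - 105))) + b/206 = (447/(-285))/(((-5 - 168)*((-105 - 1*118) - 105))) + 16/206 = (447*(-1/285))/((-173*((-105 - 118) - 105))) + 16*(1/206) = -149*(-1/(173*(-223 - 105)))/95 + 8/103 = -149/(95*((-173*(-328)))) + 8/103 = -149/95/56744 + 8/103 = -149/95*1/56744 + 8/103 = -149/5390680 + 8/103 = 43110093/555240040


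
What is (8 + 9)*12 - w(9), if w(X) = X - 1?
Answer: 196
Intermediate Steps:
w(X) = -1 + X
(8 + 9)*12 - w(9) = (8 + 9)*12 - (-1 + 9) = 17*12 - 1*8 = 204 - 8 = 196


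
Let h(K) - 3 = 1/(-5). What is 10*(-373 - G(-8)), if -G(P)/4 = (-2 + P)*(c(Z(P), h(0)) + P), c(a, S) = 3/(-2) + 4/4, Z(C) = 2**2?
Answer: -330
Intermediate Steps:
h(K) = 14/5 (h(K) = 3 + 1/(-5) = 3 - 1/5 = 14/5)
Z(C) = 4
c(a, S) = -1/2 (c(a, S) = 3*(-1/2) + 4*(1/4) = -3/2 + 1 = -1/2)
G(P) = -4*(-2 + P)*(-1/2 + P)
10*(-373 - G(-8)) = 10*(-373 - (-4 - 4*(-8)**2 + 10*(-8))) = 10*(-373 - (-4 - 4*64 - 80)) = 10*(-373 - (-4 - 256 - 80)) = 10*(-373 - 1*(-340)) = 10*(-373 + 340) = 10*(-33) = -330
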